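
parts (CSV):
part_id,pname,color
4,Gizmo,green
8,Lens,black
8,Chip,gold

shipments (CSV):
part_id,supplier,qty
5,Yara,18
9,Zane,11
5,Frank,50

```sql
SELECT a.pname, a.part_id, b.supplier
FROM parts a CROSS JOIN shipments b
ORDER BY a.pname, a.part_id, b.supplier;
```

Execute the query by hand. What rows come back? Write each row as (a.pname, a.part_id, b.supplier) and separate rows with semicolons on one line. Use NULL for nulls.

(Chip, 8, Frank); (Chip, 8, Yara); (Chip, 8, Zane); (Gizmo, 4, Frank); (Gizmo, 4, Yara); (Gizmo, 4, Zane); (Lens, 8, Frank); (Lens, 8, Yara); (Lens, 8, Zane)

CROSS JOIN pairs every row of `parts` with every row of `shipments`: 3 × 3 = 9 rows.
After projecting and ordering:
a.pname | a.part_id | b.supplier
Chip | 8 | Frank
Chip | 8 | Yara
Chip | 8 | Zane
Gizmo | 4 | Frank
Gizmo | 4 | Yara
Gizmo | 4 | Zane
Lens | 8 | Frank
Lens | 8 | Yara
Lens | 8 | Zane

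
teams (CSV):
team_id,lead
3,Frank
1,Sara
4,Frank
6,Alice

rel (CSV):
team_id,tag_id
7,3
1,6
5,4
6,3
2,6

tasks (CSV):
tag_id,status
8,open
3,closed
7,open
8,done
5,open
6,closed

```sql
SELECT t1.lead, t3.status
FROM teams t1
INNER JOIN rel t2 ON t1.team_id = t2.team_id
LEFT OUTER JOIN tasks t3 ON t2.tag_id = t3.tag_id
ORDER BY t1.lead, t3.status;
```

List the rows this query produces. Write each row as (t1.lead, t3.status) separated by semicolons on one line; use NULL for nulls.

(Alice, closed); (Sara, closed)

Step 1 — t1 INNER JOIN t2 on team_id → 2 row(s).
Then LEFT JOIN `tasks t3` on tag_id: each of those 2 rows is kept; rows whose t2.tag_id has no match in t3 get NULL for t3's columns.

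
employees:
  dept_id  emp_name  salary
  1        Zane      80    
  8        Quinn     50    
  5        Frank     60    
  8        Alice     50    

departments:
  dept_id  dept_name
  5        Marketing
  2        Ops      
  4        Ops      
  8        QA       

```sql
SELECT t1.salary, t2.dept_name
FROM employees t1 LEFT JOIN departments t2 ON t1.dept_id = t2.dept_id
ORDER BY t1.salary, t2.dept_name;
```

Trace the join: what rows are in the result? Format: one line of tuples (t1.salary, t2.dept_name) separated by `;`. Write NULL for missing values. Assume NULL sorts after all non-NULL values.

(50, QA); (50, QA); (60, Marketing); (80, NULL)

LEFT JOIN keeps every row from `employees`; unmatched rows get NULL for `departments`'s columns.
Matching on t1.dept_id = t2.dept_id.
Matched pairs: 3; unmatched t1 rows kept: 1.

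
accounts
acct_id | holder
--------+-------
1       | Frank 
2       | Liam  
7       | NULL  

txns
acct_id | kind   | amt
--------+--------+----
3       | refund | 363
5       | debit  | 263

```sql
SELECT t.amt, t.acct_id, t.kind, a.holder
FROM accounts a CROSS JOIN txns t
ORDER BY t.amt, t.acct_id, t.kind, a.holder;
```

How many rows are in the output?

6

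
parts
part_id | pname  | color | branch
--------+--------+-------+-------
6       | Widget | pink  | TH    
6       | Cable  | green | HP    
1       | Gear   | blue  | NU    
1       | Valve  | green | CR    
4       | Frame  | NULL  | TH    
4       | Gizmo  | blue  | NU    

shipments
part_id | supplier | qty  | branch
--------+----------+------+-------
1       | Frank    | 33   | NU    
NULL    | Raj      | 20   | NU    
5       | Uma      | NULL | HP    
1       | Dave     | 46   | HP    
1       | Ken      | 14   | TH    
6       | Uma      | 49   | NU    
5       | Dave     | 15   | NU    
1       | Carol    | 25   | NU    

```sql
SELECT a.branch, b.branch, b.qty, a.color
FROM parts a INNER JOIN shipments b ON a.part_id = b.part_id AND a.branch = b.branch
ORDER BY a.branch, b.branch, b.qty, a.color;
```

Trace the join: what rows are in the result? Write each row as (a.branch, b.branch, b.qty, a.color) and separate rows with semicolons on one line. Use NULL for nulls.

INNER JOIN keeps only pairs where the ON condition holds.
Matching on a.part_id = b.part_id AND a.branch = b.branch. A NULL in a compared column never satisfies the condition.
Matched pairs: 2.

(NU, NU, 25, blue); (NU, NU, 33, blue)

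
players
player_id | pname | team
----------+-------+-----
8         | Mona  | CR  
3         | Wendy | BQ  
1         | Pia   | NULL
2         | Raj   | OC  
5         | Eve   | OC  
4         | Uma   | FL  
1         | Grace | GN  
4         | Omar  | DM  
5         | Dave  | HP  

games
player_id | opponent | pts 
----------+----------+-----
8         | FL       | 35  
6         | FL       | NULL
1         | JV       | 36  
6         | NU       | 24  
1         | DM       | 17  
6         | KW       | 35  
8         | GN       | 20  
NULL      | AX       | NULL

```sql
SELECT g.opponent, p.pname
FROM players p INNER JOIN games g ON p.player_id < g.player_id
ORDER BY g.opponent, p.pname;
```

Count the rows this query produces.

40

INNER JOIN keeps only pairs where the ON condition holds.
Matching on p.player_id < g.player_id. A NULL in a compared column never satisfies the condition.
- p row (player_id=8): no match → dropped.
- p row (player_id=3): matches 5 g row(s) → 5 output row(s).
- p row (player_id=1): matches 5 g row(s) → 5 output row(s).
- p row (player_id=2): matches 5 g row(s) → 5 output row(s).
- p row (player_id=5): matches 5 g row(s) → 5 output row(s).
- p row (player_id=4): matches 5 g row(s) → 5 output row(s).
- p row (player_id=1): matches 5 g row(s) → 5 output row(s).
- p row (player_id=4): matches 5 g row(s) → 5 output row(s).
- p row (player_id=5): matches 5 g row(s) → 5 output row(s).
Total: 40 rows.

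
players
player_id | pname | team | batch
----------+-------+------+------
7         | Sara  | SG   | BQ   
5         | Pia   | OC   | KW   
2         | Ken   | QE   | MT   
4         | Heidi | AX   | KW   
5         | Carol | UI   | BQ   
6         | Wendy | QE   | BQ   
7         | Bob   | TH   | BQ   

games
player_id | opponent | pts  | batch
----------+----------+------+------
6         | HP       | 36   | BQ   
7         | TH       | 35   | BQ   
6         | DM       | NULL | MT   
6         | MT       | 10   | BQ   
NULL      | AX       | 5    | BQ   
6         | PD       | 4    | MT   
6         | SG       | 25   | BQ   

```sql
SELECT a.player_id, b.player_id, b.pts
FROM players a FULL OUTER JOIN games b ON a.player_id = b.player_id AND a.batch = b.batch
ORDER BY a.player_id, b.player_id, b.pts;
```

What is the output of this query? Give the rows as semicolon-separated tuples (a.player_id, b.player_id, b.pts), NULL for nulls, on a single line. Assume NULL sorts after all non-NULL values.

(2, NULL, NULL); (4, NULL, NULL); (5, NULL, NULL); (5, NULL, NULL); (6, 6, 10); (6, 6, 25); (6, 6, 36); (7, 7, 35); (7, 7, 35); (NULL, 6, 4); (NULL, 6, NULL); (NULL, NULL, 5)

FULL OUTER JOIN keeps every row from both sides; unmatched rows get NULL for the other side's columns.
Matching on a.player_id = b.player_id AND a.batch = b.batch. A NULL in a compared column never satisfies the condition.
- a[0] player_id=7, batch=BQ → 1 match(es) in b → 1 row(s).
- a[1] player_id=5, batch=KW → no match; kept with NULLs on the b side.
- a[2] player_id=2, batch=MT → no match; kept with NULLs on the b side.
- a[3] player_id=4, batch=KW → no match; kept with NULLs on the b side.
- a[4] player_id=5, batch=BQ → no match; kept with NULLs on the b side.
- a[5] player_id=6, batch=BQ → 3 match(es) in b → 3 row(s).
- a[6] player_id=7, batch=BQ → 1 match(es) in b → 1 row(s).
- 3 b row(s) had no a match → kept, a columns NULL.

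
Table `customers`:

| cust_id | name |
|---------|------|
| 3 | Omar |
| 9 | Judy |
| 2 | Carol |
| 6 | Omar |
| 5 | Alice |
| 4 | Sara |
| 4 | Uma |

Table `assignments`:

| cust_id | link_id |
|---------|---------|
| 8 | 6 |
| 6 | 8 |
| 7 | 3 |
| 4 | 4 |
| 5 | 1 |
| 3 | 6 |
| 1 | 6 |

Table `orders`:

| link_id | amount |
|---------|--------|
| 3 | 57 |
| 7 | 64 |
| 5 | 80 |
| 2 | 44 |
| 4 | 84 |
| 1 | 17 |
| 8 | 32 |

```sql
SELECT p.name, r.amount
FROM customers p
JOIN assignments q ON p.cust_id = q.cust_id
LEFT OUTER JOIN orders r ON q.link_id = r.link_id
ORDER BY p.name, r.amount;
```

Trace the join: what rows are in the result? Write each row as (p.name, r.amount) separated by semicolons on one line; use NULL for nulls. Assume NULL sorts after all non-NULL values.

(Alice, 17); (Omar, 32); (Omar, NULL); (Sara, 84); (Uma, 84)

Evaluate left to right. First `customers p INNER JOIN assignments q` on cust_id: 5 row(s).
Then LEFT JOIN `orders r` on link_id: each of those 5 rows is kept; rows whose q.link_id has no match in r get NULL for r's columns.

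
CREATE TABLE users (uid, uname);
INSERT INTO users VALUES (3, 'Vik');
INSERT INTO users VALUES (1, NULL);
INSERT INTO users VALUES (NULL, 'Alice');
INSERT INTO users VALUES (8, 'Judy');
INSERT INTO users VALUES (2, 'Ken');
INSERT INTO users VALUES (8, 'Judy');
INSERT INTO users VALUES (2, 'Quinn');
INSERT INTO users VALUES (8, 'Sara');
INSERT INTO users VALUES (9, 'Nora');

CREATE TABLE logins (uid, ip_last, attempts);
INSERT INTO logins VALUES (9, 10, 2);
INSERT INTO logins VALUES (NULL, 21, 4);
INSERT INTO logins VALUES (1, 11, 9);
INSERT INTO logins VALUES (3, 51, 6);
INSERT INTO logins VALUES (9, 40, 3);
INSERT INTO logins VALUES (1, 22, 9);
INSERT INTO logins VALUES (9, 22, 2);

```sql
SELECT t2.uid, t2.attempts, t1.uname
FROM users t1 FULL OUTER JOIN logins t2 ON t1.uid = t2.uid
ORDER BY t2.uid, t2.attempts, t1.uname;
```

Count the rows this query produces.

FULL OUTER JOIN keeps every row from both sides; unmatched rows get NULL for the other side's columns.
Matching on t1.uid = t2.uid. A NULL in a compared column never satisfies the condition.
- t1[0] uid=3 → 1 match(es) in t2 → 1 row(s).
- t1[1] uid=1 → 2 match(es) in t2 → 2 row(s).
- t1[2] uid=NULL → no match; kept with NULLs on the t2 side.
- t1[3] uid=8 → no match; kept with NULLs on the t2 side.
- t1[4] uid=2 → no match; kept with NULLs on the t2 side.
- t1[5] uid=8 → no match; kept with NULLs on the t2 side.
- t1[6] uid=2 → no match; kept with NULLs on the t2 side.
- t1[7] uid=8 → no match; kept with NULLs on the t2 side.
- t1[8] uid=9 → 3 match(es) in t2 → 3 row(s).
- plus 1 unmatched t2 row(s), each kept with NULL t1 columns.
Total: 6 matched + 7 padded = 13 rows.

13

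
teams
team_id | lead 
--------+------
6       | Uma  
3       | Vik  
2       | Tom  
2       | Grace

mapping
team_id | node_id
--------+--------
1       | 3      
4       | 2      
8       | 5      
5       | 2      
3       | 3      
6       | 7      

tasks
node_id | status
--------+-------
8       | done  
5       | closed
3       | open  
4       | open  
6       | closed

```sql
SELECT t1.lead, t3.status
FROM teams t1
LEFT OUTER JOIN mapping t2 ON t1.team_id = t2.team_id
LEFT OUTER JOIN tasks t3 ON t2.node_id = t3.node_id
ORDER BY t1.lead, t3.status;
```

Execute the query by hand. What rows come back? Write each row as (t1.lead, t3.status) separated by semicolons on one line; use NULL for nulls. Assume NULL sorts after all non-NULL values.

Evaluate left to right. First `teams t1 LEFT JOIN mapping t2` on team_id: 4 row(s).
Then LEFT JOIN `tasks t3` on node_id: each of those 4 rows is kept; rows whose t2.node_id has no match in t3 get NULL for t3's columns.

(Grace, NULL); (Tom, NULL); (Uma, NULL); (Vik, open)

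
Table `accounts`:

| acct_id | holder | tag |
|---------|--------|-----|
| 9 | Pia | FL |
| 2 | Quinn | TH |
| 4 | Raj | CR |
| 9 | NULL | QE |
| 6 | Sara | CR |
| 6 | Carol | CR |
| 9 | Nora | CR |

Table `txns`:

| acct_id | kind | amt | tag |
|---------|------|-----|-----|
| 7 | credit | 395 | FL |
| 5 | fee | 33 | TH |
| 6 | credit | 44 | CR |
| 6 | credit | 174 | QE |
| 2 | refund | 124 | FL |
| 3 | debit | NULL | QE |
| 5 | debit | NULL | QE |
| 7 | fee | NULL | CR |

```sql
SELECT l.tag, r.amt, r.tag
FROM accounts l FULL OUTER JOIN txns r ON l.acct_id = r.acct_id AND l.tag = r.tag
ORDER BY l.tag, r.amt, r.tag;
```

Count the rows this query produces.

14

FULL OUTER JOIN keeps every row from both sides; unmatched rows get NULL for the other side's columns.
Matching on l.acct_id = r.acct_id AND l.tag = r.tag.
- l row (acct_id=9, tag=FL): no match → kept, r columns NULL.
- l row (acct_id=2, tag=TH): no match → kept, r columns NULL.
- l row (acct_id=4, tag=CR): no match → kept, r columns NULL.
- l row (acct_id=9, tag=QE): no match → kept, r columns NULL.
- l row (acct_id=6, tag=CR): matches 1 r row(s) → 1 output row(s).
- l row (acct_id=6, tag=CR): matches 1 r row(s) → 1 output row(s).
- l row (acct_id=9, tag=CR): no match → kept, r columns NULL.
- plus 7 unmatched r row(s), each kept with NULL l columns.
Total: 2 matched + 12 padded = 14 rows.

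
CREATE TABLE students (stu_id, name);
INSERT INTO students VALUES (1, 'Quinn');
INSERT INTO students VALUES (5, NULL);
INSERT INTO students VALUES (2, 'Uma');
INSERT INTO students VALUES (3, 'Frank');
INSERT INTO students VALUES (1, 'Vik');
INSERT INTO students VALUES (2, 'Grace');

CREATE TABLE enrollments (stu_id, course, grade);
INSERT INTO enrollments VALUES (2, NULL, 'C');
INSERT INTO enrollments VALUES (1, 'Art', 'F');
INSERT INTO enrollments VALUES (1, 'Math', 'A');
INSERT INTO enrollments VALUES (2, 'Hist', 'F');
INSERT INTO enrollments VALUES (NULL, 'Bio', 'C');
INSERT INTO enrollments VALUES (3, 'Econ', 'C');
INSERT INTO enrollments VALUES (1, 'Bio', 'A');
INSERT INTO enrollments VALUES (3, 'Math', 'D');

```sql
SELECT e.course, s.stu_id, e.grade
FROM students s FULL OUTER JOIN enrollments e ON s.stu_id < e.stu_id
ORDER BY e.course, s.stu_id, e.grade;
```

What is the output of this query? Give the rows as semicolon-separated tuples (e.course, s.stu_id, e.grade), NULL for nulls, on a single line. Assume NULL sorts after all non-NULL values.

FULL OUTER JOIN keeps every row from both sides; unmatched rows get NULL for the other side's columns.
Matching on s.stu_id < e.stu_id. A NULL in a compared column never satisfies the condition.
- s[0] stu_id=1 → 4 match(es) in e → 4 row(s).
- s[1] stu_id=5 → no match; kept with NULLs on the e side.
- s[2] stu_id=2 → 2 match(es) in e → 2 row(s).
- s[3] stu_id=3 → no match; kept with NULLs on the e side.
- s[4] stu_id=1 → 4 match(es) in e → 4 row(s).
- s[5] stu_id=2 → 2 match(es) in e → 2 row(s).
- 4 e row(s) had no s match → kept, s columns NULL.

(Art, NULL, F); (Bio, NULL, A); (Bio, NULL, C); (Econ, 1, C); (Econ, 1, C); (Econ, 2, C); (Econ, 2, C); (Hist, 1, F); (Hist, 1, F); (Math, 1, D); (Math, 1, D); (Math, 2, D); (Math, 2, D); (Math, NULL, A); (NULL, 1, C); (NULL, 1, C); (NULL, 3, NULL); (NULL, 5, NULL)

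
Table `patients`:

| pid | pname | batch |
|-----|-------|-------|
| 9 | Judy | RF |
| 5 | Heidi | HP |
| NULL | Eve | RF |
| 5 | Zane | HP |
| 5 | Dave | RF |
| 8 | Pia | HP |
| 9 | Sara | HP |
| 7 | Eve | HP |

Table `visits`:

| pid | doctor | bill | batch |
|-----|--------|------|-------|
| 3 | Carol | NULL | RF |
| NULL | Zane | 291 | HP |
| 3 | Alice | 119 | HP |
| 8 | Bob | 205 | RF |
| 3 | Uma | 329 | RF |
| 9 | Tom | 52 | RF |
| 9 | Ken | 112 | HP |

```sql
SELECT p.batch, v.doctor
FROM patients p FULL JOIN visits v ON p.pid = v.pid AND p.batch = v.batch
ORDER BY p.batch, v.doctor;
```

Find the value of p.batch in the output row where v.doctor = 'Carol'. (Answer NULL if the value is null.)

NULL

FULL OUTER JOIN keeps every row from both sides; unmatched rows get NULL for the other side's columns.
Matching on p.pid = v.pid AND p.batch = v.batch. A NULL in a compared column never satisfies the condition.
- p row (pid=9, batch=RF): matches 1 v row(s) → 1 output row(s).
- p row (pid=5, batch=HP): no match → kept, v columns NULL.
- p row (pid=NULL, batch=RF): no match → kept, v columns NULL.
- p row (pid=5, batch=HP): no match → kept, v columns NULL.
- p row (pid=5, batch=RF): no match → kept, v columns NULL.
- p row (pid=8, batch=HP): no match → kept, v columns NULL.
- p row (pid=9, batch=HP): matches 1 v row(s) → 1 output row(s).
- p row (pid=7, batch=HP): no match → kept, v columns NULL.
- 5 v row(s) had no p match → kept, p columns NULL.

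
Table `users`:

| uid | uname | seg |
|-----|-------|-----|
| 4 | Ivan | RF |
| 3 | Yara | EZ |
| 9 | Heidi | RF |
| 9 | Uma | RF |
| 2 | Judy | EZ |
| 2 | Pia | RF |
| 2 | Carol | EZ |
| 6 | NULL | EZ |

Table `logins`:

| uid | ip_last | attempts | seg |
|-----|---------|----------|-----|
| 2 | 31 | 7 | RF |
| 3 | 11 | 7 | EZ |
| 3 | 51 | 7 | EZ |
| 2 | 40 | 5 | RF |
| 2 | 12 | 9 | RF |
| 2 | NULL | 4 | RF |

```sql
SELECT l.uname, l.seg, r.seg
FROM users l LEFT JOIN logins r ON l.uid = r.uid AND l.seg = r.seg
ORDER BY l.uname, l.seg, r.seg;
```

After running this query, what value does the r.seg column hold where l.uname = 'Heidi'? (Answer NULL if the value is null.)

NULL

LEFT JOIN keeps every row from `users`; unmatched rows get NULL for `logins`'s columns.
Matching on l.uid = r.uid AND l.seg = r.seg.
- uid=4, seg=RF: no r row matches, row kept with r columns NULL.
- uid=3, seg=EZ: 2 matching r row(s), so 2 row(s) emitted.
- uid=9, seg=RF: no r row matches, row kept with r columns NULL.
- uid=9, seg=RF: no r row matches, row kept with r columns NULL.
- uid=2, seg=EZ: no r row matches, row kept with r columns NULL.
- uid=2, seg=RF: 4 matching r row(s), so 4 row(s) emitted.
- uid=2, seg=EZ: no r row matches, row kept with r columns NULL.
- uid=6, seg=EZ: no r row matches, row kept with r columns NULL.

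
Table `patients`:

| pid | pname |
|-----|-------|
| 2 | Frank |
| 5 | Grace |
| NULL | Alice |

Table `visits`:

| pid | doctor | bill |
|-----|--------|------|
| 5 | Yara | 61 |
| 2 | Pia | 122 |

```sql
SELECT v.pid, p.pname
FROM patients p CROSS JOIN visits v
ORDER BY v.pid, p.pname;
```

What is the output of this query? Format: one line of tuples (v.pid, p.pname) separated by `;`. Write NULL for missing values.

(2, Alice); (2, Frank); (2, Grace); (5, Alice); (5, Frank); (5, Grace)

CROSS JOIN pairs every row of `patients` with every row of `visits`: 3 × 2 = 6 rows.
After projecting and ordering:
v.pid | p.pname
2 | Alice
2 | Frank
2 | Grace
5 | Alice
5 | Frank
5 | Grace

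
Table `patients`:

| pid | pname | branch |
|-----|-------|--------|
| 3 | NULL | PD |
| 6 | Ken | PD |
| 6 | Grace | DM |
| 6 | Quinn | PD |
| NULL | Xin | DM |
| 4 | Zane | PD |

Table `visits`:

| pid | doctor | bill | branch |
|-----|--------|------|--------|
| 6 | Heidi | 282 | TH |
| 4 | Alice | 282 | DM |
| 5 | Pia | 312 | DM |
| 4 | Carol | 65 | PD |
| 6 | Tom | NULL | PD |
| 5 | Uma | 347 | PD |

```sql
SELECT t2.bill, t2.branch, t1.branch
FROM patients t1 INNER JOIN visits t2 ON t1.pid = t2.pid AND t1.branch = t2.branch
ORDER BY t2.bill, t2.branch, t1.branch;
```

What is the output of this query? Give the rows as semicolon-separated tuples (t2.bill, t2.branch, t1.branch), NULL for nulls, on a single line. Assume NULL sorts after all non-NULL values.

(65, PD, PD); (NULL, PD, PD); (NULL, PD, PD)

INNER JOIN keeps only pairs where the ON condition holds.
Matching on t1.pid = t2.pid AND t1.branch = t2.branch. A NULL in a compared column never satisfies the condition.
- t1 (pid=3, branch=PD) has no partner → excluded.
- t1 (pid=6, branch=PD) pairs with 1 row(s) of t2.
- t1 (pid=6, branch=DM) has no partner → excluded.
- t1 (pid=6, branch=PD) pairs with 1 row(s) of t2.
- t1 (pid=NULL, branch=DM) has no partner → excluded.
- t1 (pid=4, branch=PD) pairs with 1 row(s) of t2.
After projecting and ordering:
t2.bill | t2.branch | t1.branch
65 | PD | PD
NULL | PD | PD
NULL | PD | PD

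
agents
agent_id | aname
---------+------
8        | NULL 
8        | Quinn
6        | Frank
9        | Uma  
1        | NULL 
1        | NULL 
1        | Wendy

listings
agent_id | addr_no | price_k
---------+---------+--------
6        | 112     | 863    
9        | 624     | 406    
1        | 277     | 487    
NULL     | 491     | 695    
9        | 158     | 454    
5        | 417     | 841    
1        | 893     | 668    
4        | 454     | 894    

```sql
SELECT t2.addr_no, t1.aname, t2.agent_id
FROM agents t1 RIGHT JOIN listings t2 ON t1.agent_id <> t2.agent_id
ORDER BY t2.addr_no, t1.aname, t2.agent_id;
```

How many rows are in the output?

41

RIGHT JOIN keeps every row from `listings`; unmatched rows get NULL for `agents`'s columns.
Matching on t1.agent_id <> t2.agent_id. A NULL in a compared column never satisfies the condition.
- t1 row (agent_id=8): matches 7 t2 row(s) → 7 output row(s).
- t1 row (agent_id=8): matches 7 t2 row(s) → 7 output row(s).
- t1 row (agent_id=6): matches 6 t2 row(s) → 6 output row(s).
- t1 row (agent_id=9): matches 5 t2 row(s) → 5 output row(s).
- t1 row (agent_id=1): matches 5 t2 row(s) → 5 output row(s).
- t1 row (agent_id=1): matches 5 t2 row(s) → 5 output row(s).
- t1 row (agent_id=1): matches 5 t2 row(s) → 5 output row(s).
- 1 t2 row(s) had no t1 match → kept, t1 columns NULL.
Total: 40 matched + 1 padded = 41 rows.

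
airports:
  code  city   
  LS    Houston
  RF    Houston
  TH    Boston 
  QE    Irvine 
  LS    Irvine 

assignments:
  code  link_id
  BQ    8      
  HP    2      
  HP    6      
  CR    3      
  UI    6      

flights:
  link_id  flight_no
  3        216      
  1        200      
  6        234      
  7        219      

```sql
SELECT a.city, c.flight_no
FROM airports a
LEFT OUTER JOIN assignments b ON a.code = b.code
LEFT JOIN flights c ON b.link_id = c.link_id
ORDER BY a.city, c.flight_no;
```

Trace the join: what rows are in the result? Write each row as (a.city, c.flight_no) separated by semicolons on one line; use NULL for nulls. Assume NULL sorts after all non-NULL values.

(Boston, NULL); (Houston, NULL); (Houston, NULL); (Irvine, NULL); (Irvine, NULL)

Joins associate left-to-right: airports LEFT JOIN assignments on code gives 5 intermediate row(s).
Then LEFT JOIN `flights c` on link_id: each of those 5 rows is kept; rows whose b.link_id has no match in c get NULL for c's columns.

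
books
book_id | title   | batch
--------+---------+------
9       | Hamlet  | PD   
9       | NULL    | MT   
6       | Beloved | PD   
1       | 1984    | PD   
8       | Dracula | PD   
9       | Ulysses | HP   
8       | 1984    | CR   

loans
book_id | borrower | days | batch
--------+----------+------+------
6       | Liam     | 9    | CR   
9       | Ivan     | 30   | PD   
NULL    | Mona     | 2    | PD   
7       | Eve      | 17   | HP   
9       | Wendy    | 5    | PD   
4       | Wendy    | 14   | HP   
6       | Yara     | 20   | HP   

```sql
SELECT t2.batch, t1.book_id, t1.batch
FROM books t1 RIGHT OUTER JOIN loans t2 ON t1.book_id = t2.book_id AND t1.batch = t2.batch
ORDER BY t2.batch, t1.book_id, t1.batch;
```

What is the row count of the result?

7

RIGHT JOIN keeps every row from `loans`; unmatched rows get NULL for `books`'s columns.
Matching on t1.book_id = t2.book_id AND t1.batch = t2.batch. A NULL in a compared column never satisfies the condition.
- t1 row (book_id=9, batch=PD): matches 2 t2 row(s) → 2 output row(s).
- t1 row (book_id=9, batch=MT): no match.
- t1 row (book_id=6, batch=PD): no match.
- t1 row (book_id=1, batch=PD): no match.
- t1 row (book_id=8, batch=PD): no match.
- t1 row (book_id=9, batch=HP): no match.
- t1 row (book_id=8, batch=CR): no match.
- plus 5 unmatched t2 row(s), each kept with NULL t1 columns.
Total: 2 matched + 5 padded = 7 rows.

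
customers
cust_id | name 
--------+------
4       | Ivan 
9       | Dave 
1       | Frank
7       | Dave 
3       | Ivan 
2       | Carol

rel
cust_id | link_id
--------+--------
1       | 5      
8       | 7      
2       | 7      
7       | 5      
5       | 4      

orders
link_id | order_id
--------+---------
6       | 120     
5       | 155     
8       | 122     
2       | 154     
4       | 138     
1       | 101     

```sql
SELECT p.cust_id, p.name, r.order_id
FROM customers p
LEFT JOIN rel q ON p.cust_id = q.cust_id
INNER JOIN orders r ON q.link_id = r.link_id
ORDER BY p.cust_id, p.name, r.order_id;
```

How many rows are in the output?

2

Joins associate left-to-right: customers LEFT JOIN rel on cust_id gives 6 intermediate row(s).
Then INNER JOIN `orders r` on link_id: keep only rows whose q.link_id appears in r.
Result: 2 row(s).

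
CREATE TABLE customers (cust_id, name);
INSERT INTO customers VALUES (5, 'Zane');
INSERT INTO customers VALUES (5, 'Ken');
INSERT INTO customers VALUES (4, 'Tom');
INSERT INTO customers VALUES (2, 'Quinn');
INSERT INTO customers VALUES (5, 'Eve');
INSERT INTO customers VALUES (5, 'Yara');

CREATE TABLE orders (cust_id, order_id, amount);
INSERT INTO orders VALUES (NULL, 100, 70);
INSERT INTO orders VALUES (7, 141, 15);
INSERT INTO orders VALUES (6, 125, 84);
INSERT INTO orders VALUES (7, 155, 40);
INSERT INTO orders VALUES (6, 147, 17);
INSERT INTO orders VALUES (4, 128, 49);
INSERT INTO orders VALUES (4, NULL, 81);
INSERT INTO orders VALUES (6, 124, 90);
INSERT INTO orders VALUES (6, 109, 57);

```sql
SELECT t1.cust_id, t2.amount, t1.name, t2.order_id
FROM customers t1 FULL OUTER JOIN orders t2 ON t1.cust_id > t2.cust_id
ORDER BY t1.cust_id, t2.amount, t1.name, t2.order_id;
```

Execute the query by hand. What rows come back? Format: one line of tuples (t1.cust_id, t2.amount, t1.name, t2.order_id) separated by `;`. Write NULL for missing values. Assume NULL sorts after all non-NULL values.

(2, NULL, Quinn, NULL); (4, NULL, Tom, NULL); (5, 49, Eve, 128); (5, 49, Ken, 128); (5, 49, Yara, 128); (5, 49, Zane, 128); (5, 81, Eve, NULL); (5, 81, Ken, NULL); (5, 81, Yara, NULL); (5, 81, Zane, NULL); (NULL, 15, NULL, 141); (NULL, 17, NULL, 147); (NULL, 40, NULL, 155); (NULL, 57, NULL, 109); (NULL, 70, NULL, 100); (NULL, 84, NULL, 125); (NULL, 90, NULL, 124)

FULL OUTER JOIN keeps every row from both sides; unmatched rows get NULL for the other side's columns.
Matching on t1.cust_id > t2.cust_id. A NULL in a compared column never satisfies the condition.
- t1 (cust_id=5) pairs with 2 row(s) of t2.
- t1 (cust_id=5) pairs with 2 row(s) of t2.
- t1 (cust_id=4) has no partner → padded with NULL.
- t1 (cust_id=2) has no partner → padded with NULL.
- t1 (cust_id=5) pairs with 2 row(s) of t2.
- t1 (cust_id=5) pairs with 2 row(s) of t2.
- 7 row(s) from t2 found no t1 partner → padded with NULL.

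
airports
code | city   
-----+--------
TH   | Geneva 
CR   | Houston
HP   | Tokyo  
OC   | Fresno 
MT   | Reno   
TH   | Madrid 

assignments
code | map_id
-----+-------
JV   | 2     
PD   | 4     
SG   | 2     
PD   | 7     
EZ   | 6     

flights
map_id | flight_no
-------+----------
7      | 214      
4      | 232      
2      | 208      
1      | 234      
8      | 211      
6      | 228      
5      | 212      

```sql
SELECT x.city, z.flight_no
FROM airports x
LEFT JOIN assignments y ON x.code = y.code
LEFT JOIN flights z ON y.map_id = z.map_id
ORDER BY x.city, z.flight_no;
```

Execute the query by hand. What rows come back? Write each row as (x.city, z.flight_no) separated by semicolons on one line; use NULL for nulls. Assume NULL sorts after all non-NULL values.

(Fresno, NULL); (Geneva, NULL); (Houston, NULL); (Madrid, NULL); (Reno, NULL); (Tokyo, NULL)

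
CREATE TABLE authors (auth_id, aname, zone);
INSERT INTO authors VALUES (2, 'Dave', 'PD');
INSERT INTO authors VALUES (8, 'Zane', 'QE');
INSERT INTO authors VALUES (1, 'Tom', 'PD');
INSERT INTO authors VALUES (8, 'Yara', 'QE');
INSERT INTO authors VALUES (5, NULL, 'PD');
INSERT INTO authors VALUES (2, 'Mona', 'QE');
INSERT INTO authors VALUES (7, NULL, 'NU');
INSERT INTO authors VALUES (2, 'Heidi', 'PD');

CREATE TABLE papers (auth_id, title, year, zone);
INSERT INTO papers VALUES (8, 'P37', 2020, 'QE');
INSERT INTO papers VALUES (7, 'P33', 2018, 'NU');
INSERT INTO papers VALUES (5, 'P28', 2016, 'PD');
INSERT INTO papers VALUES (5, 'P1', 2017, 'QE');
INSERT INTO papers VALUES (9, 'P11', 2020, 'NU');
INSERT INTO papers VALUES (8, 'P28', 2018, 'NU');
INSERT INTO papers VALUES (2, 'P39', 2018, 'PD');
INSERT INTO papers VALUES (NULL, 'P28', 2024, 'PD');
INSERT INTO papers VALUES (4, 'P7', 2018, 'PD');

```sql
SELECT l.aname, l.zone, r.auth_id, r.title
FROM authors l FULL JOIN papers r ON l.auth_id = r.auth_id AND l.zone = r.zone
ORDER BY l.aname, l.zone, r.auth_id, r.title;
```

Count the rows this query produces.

FULL OUTER JOIN keeps every row from both sides; unmatched rows get NULL for the other side's columns.
Matching on l.auth_id = r.auth_id AND l.zone = r.zone. A NULL in a compared column never satisfies the condition.
- auth_id=2, zone=PD: 1 matching r row(s), so 1 row(s) emitted.
- auth_id=8, zone=QE: 1 matching r row(s), so 1 row(s) emitted.
- auth_id=1, zone=PD: no r row matches, row kept with r columns NULL.
- auth_id=8, zone=QE: 1 matching r row(s), so 1 row(s) emitted.
- auth_id=5, zone=PD: 1 matching r row(s), so 1 row(s) emitted.
- auth_id=2, zone=QE: no r row matches, row kept with r columns NULL.
- auth_id=7, zone=NU: 1 matching r row(s), so 1 row(s) emitted.
- auth_id=2, zone=PD: 1 matching r row(s), so 1 row(s) emitted.
- 5 row(s) from r found no l partner → padded with NULL.
Total: 6 matched + 7 padded = 13 rows.

13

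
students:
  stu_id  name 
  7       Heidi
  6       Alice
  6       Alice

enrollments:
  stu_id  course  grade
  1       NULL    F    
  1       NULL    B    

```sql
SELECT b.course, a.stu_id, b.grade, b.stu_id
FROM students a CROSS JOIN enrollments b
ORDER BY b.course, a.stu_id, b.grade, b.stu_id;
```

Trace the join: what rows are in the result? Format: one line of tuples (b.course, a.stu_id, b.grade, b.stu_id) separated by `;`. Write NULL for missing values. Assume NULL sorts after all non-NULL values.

CROSS JOIN pairs every row of `students` with every row of `enrollments`: 3 × 2 = 6 rows.
After projecting and ordering:
b.course | a.stu_id | b.grade | b.stu_id
NULL | 6 | B | 1
NULL | 6 | B | 1
NULL | 6 | F | 1
NULL | 6 | F | 1
NULL | 7 | B | 1
NULL | 7 | F | 1

(NULL, 6, B, 1); (NULL, 6, B, 1); (NULL, 6, F, 1); (NULL, 6, F, 1); (NULL, 7, B, 1); (NULL, 7, F, 1)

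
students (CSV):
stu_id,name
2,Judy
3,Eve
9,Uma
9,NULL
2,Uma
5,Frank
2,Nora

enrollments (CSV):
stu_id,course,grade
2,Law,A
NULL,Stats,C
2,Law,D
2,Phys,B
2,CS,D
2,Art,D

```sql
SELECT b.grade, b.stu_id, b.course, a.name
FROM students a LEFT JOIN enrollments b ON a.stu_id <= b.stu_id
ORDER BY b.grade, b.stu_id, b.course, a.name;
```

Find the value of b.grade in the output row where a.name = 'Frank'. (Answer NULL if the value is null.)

NULL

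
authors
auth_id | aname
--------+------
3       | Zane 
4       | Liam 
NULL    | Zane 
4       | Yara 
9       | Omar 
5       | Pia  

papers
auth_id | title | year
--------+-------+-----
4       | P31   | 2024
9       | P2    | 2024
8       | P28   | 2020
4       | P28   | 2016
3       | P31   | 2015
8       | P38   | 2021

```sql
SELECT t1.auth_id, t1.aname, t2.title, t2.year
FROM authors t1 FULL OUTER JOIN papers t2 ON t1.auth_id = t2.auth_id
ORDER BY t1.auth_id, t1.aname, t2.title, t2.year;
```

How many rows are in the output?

FULL OUTER JOIN keeps every row from both sides; unmatched rows get NULL for the other side's columns.
Matching on t1.auth_id = t2.auth_id. A NULL in a compared column never satisfies the condition.
- t1 (auth_id=3) pairs with 1 row(s) of t2.
- t1 (auth_id=4) pairs with 2 row(s) of t2.
- t1 (auth_id=NULL) has no partner → padded with NULL.
- t1 (auth_id=4) pairs with 2 row(s) of t2.
- t1 (auth_id=9) pairs with 1 row(s) of t2.
- t1 (auth_id=5) has no partner → padded with NULL.
- 2 row(s) from t2 found no t1 partner → padded with NULL.
Total: 6 matched + 4 padded = 10 rows.

10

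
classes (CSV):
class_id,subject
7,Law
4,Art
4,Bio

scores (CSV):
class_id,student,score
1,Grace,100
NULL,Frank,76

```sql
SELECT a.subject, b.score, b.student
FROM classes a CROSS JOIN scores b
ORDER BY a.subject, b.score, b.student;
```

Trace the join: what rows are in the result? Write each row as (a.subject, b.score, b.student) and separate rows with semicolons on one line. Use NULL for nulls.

(Art, 76, Frank); (Art, 100, Grace); (Bio, 76, Frank); (Bio, 100, Grace); (Law, 76, Frank); (Law, 100, Grace)

CROSS JOIN pairs every row of `classes` with every row of `scores`: 3 × 2 = 6 rows.
After projecting and ordering:
a.subject | b.score | b.student
Art | 76 | Frank
Art | 100 | Grace
Bio | 76 | Frank
Bio | 100 | Grace
Law | 76 | Frank
Law | 100 | Grace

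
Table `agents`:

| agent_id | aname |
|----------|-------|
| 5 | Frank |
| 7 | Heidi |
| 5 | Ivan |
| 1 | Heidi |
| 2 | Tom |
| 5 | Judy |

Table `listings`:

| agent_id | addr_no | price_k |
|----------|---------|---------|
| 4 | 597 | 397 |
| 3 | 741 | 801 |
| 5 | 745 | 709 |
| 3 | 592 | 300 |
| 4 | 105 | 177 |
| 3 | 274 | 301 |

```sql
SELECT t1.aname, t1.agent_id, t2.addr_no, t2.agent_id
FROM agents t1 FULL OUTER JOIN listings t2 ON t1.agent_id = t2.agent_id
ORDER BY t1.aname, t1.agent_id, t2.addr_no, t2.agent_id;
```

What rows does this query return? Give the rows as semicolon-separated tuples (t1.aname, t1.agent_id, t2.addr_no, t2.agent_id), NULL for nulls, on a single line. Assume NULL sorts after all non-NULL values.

FULL OUTER JOIN keeps every row from both sides; unmatched rows get NULL for the other side's columns.
Matching on t1.agent_id = t2.agent_id.
Matched pairs: 3; unmatched t1 rows kept: 3; unmatched t2 rows kept: 5.

(Frank, 5, 745, 5); (Heidi, 1, NULL, NULL); (Heidi, 7, NULL, NULL); (Ivan, 5, 745, 5); (Judy, 5, 745, 5); (Tom, 2, NULL, NULL); (NULL, NULL, 105, 4); (NULL, NULL, 274, 3); (NULL, NULL, 592, 3); (NULL, NULL, 597, 4); (NULL, NULL, 741, 3)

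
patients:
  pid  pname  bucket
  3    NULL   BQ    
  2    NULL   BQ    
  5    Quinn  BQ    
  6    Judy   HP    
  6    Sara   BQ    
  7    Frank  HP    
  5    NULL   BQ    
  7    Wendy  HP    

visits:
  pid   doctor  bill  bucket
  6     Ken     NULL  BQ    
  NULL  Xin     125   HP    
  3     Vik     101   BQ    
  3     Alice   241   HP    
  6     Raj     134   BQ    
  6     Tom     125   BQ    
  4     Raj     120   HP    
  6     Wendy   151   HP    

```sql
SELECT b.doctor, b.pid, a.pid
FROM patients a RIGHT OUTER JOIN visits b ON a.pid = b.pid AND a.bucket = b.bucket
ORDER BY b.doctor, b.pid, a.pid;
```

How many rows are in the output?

8

RIGHT JOIN keeps every row from `visits`; unmatched rows get NULL for `patients`'s columns.
Matching on a.pid = b.pid AND a.bucket = b.bucket. A NULL in a compared column never satisfies the condition.
- a (pid=3, bucket=BQ) pairs with 1 row(s) of b.
- a (pid=2, bucket=BQ) has no partner in b.
- a (pid=5, bucket=BQ) has no partner in b.
- a (pid=6, bucket=HP) pairs with 1 row(s) of b.
- a (pid=6, bucket=BQ) pairs with 3 row(s) of b.
- a (pid=7, bucket=HP) has no partner in b.
- a (pid=5, bucket=BQ) has no partner in b.
- a (pid=7, bucket=HP) has no partner in b.
- plus 3 unmatched b row(s), each kept with NULL a columns.
Total: 5 matched + 3 padded = 8 rows.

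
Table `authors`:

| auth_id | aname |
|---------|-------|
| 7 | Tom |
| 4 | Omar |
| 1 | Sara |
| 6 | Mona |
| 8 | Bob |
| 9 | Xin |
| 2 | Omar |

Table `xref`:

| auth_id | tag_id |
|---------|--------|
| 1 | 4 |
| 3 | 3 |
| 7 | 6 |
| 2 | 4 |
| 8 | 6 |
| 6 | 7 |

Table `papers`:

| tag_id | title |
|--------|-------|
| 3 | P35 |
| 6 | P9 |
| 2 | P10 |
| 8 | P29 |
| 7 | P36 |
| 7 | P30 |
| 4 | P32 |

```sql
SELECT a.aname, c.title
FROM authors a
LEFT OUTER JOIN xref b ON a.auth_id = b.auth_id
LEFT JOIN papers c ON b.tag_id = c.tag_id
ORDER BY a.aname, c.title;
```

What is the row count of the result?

8

Step 1 — a LEFT JOIN b on auth_id → 7 row(s).
Then LEFT JOIN `papers c` on tag_id: each of those 7 rows is kept; rows whose b.tag_id has no match in c get NULL for c's columns.
Result: 8 row(s).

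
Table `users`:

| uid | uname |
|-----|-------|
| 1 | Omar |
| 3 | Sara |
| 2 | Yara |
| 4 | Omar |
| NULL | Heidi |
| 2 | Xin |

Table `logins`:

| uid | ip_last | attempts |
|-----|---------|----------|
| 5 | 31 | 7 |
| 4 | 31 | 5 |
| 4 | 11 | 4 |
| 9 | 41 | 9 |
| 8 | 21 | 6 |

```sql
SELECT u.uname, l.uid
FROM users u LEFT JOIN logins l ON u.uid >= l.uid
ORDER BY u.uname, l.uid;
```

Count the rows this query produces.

LEFT JOIN keeps every row from `users`; unmatched rows get NULL for `logins`'s columns.
Matching on u.uid >= l.uid. A NULL in a compared column never satisfies the condition.
Matched pairs: 2; unmatched u rows kept: 5.
Total: 2 matched + 5 padded = 7 rows.

7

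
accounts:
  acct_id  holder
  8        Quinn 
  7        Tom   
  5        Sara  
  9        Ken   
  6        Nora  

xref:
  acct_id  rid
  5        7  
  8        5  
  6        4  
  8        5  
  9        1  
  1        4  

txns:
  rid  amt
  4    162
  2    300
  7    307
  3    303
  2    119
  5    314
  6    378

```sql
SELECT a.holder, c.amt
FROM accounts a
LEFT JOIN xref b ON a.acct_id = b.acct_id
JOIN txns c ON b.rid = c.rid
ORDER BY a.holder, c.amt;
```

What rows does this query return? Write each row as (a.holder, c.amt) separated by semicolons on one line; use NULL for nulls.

Joins associate left-to-right: accounts LEFT JOIN xref on acct_id gives 6 intermediate row(s).
Then INNER JOIN `txns c` on rid: keep only rows whose b.rid appears in c.

(Nora, 162); (Quinn, 314); (Quinn, 314); (Sara, 307)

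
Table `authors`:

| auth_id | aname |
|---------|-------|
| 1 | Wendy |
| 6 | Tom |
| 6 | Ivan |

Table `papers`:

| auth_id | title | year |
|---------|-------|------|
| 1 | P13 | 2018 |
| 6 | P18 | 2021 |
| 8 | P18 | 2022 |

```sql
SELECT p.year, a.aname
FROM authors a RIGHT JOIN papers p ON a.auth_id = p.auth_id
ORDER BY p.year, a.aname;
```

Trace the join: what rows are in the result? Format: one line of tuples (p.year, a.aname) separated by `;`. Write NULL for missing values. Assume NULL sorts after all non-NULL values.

RIGHT JOIN keeps every row from `papers`; unmatched rows get NULL for `authors`'s columns.
Matching on a.auth_id = p.auth_id.
Matched pairs: 3; unmatched p rows kept: 1.

(2018, Wendy); (2021, Ivan); (2021, Tom); (2022, NULL)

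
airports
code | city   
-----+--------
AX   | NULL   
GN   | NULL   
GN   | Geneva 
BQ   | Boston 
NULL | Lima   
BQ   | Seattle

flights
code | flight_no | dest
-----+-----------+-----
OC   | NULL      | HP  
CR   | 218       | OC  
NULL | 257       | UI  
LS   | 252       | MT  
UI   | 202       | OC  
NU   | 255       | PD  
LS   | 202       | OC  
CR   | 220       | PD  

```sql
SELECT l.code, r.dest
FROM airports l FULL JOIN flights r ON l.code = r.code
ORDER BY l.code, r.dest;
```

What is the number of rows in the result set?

14

FULL OUTER JOIN keeps every row from both sides; unmatched rows get NULL for the other side's columns.
Matching on l.code = r.code. A NULL in a compared column never satisfies the condition.
Matched pairs: 0; unmatched l rows kept: 6; unmatched r rows kept: 8.
Total: 0 matched + 14 padded = 14 rows.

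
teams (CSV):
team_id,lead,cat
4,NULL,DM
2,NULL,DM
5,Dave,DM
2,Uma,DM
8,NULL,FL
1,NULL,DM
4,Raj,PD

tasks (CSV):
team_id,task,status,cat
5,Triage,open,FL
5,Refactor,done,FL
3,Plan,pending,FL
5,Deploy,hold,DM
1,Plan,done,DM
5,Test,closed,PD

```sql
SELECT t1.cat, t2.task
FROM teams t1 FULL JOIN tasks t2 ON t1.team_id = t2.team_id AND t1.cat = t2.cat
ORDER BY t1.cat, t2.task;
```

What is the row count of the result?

11

FULL OUTER JOIN keeps every row from both sides; unmatched rows get NULL for the other side's columns.
Matching on t1.team_id = t2.team_id AND t1.cat = t2.cat.
- t1 (team_id=4, cat=DM) has no partner → padded with NULL.
- t1 (team_id=2, cat=DM) has no partner → padded with NULL.
- t1 (team_id=5, cat=DM) pairs with 1 row(s) of t2.
- t1 (team_id=2, cat=DM) has no partner → padded with NULL.
- t1 (team_id=8, cat=FL) has no partner → padded with NULL.
- t1 (team_id=1, cat=DM) pairs with 1 row(s) of t2.
- t1 (team_id=4, cat=PD) has no partner → padded with NULL.
- 4 t2 row(s) had no t1 match → kept, t1 columns NULL.
Total: 2 matched + 9 padded = 11 rows.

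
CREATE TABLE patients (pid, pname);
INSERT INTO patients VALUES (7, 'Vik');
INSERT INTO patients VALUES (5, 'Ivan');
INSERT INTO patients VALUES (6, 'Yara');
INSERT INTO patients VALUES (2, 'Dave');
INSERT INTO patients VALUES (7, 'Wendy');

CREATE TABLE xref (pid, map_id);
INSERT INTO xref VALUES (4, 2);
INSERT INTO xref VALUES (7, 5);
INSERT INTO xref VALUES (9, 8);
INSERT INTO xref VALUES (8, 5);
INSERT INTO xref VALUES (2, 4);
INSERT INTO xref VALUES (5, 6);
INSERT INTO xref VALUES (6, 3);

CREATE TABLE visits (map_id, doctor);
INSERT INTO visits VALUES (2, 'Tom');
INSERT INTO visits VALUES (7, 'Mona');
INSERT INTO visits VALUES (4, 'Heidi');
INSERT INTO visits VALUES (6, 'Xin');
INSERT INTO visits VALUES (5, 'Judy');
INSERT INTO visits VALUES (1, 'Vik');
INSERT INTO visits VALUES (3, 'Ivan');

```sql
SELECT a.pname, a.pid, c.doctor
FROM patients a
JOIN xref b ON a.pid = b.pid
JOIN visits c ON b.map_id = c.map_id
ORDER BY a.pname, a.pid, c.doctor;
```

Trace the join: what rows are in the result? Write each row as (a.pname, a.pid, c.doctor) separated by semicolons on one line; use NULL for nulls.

Evaluate left to right. First `patients a INNER JOIN xref b` on pid: 5 row(s).
Then INNER JOIN `visits c` on map_id: keep only rows whose b.map_id appears in c.

(Dave, 2, Heidi); (Ivan, 5, Xin); (Vik, 7, Judy); (Wendy, 7, Judy); (Yara, 6, Ivan)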